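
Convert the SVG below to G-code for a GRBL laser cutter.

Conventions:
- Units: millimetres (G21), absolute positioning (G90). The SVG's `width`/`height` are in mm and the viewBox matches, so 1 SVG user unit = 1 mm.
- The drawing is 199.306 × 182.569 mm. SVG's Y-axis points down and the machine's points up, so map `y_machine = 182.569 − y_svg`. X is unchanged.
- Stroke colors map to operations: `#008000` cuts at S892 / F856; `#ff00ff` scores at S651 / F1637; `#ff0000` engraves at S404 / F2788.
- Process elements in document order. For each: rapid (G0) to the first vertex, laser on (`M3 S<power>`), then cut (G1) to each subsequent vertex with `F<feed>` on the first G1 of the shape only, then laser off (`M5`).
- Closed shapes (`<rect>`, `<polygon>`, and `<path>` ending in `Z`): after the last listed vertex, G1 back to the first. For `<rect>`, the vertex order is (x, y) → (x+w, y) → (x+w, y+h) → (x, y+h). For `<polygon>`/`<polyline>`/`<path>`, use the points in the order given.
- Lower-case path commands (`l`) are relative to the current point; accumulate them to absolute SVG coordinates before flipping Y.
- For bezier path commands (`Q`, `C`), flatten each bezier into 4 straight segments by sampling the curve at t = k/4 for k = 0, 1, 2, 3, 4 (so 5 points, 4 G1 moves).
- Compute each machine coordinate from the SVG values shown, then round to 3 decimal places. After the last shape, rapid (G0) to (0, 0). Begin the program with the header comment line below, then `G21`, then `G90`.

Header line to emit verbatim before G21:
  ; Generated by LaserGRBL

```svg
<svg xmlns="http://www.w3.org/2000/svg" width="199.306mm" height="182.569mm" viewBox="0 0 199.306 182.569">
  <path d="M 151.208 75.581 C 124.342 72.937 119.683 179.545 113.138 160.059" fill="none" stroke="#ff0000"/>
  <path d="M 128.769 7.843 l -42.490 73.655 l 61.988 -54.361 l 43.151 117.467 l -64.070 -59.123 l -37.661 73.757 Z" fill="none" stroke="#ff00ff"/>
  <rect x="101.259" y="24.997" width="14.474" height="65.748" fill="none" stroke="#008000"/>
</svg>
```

Since the viewBox matches the mm dimensions, user units are millimetres directly. The only transform is the Y-flip y_m = 182.569 − y_svg.

Shape 1 is a cubic bezier drawn with `<path>`. Its stroke #ff0000 means engrave at S404, F2788. After flipping Y the toolpath is (151.208,106.988) → (134.846,92.164) → (124.553,58.433) → (118.070,27.861) → (113.138,22.510).

Shape 2 is a closed polygon drawn with `<path>`. Its stroke #ff00ff means score at S651, F1637. After flipping Y the toolpath is (128.769,174.726) → (86.279,101.071) → (148.267,155.432) → (191.418,37.965) → (127.348,97.088) → (89.687,23.331) → (128.769,174.726), returning to the start.

Shape 3 is a rectangle drawn with `<rect>`. Its stroke #008000 means cut at S892, F856. After flipping Y the toolpath is (101.259,157.572) → (115.733,157.572) → (115.733,91.824) → (101.259,91.824) → (101.259,157.572), returning to the start.

; Generated by LaserGRBL
G21
G90
G0 X151.208 Y106.988
M3 S404
G1 X134.846 Y92.164 F2788
G1 X124.553 Y58.433
G1 X118.070 Y27.861
G1 X113.138 Y22.510
M5
G0 X128.769 Y174.726
M3 S651
G1 X86.279 Y101.071 F1637
G1 X148.267 Y155.432
G1 X191.418 Y37.965
G1 X127.348 Y97.088
G1 X89.687 Y23.331
G1 X128.769 Y174.726
M5
G0 X101.259 Y157.572
M3 S892
G1 X115.733 Y157.572 F856
G1 X115.733 Y91.824
G1 X101.259 Y91.824
G1 X101.259 Y157.572
M5
G0 X0.000 Y0.000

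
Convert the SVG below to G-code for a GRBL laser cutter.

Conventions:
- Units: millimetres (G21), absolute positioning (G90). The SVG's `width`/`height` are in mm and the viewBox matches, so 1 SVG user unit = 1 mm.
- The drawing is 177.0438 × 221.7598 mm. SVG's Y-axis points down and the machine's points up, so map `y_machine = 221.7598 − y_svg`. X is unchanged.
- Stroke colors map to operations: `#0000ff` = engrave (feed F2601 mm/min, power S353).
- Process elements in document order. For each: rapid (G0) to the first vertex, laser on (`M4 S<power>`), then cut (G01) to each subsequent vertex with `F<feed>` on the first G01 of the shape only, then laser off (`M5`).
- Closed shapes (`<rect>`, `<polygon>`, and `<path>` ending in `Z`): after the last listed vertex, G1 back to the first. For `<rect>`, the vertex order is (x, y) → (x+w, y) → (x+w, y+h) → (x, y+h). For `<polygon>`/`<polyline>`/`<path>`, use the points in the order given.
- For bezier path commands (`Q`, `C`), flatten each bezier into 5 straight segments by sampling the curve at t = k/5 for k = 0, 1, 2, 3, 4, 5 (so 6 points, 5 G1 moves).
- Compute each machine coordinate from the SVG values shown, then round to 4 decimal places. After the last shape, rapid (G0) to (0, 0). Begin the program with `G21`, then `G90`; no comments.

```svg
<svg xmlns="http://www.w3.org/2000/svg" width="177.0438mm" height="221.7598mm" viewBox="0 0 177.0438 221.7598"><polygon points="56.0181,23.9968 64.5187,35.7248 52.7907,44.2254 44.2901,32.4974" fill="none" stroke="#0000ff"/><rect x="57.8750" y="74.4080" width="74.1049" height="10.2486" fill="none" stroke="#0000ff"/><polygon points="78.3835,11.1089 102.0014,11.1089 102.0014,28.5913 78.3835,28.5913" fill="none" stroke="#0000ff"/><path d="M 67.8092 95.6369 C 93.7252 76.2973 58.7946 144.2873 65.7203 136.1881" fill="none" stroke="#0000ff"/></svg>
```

G21
G90
G0 X56.0181 Y197.7630
M4 S353
G01 X64.5187 Y186.0350 F2601
G01 X52.7907 Y177.5344
G01 X44.2901 Y189.2624
G01 X56.0181 Y197.7630
M5
G0 X57.8750 Y147.3518
M4 S353
G01 X131.9799 Y147.3518 F2601
G01 X131.9799 Y137.1032
G01 X57.8750 Y137.1032
G01 X57.8750 Y147.3518
M5
G0 X78.3835 Y210.6509
M4 S353
G01 X102.0014 Y210.6509 F2601
G01 X102.0014 Y193.1685
G01 X78.3835 Y193.1685
G01 X78.3835 Y210.6509
M5
G0 X67.8092 Y126.1229
M4 S353
G01 X76.8788 Y128.5545 F2601
G01 X76.2750 Y117.8710
G01 X70.9275 Y101.9167
G01 X65.7660 Y88.5355
G01 X65.7203 Y85.5717
M5
G0 X0.0000 Y0.0000

Since the viewBox matches the mm dimensions, user units are millimetres directly. The only transform is the Y-flip y_m = 221.7598 − y_svg.

Shape 1 is a regular polygon drawn with `<polygon>`. Its stroke #0000ff means engrave at S353, F2601. After flipping Y the toolpath is (56.0181,197.7630) → (64.5187,186.0350) → (52.7907,177.5344) → (44.2901,189.2624) → (56.0181,197.7630), returning to the start.

Shape 2 is a rectangle drawn with `<rect>`. Its stroke #0000ff means engrave at S353, F2601. After flipping Y the toolpath is (57.8750,147.3518) → (131.9799,147.3518) → (131.9799,137.1032) → (57.8750,137.1032) → (57.8750,147.3518), returning to the start.

Shape 3 is a rectangle drawn with `<polygon>`. Its stroke #0000ff means engrave at S353, F2601. After flipping Y the toolpath is (78.3835,210.6509) → (102.0014,210.6509) → (102.0014,193.1685) → (78.3835,193.1685) → (78.3835,210.6509), returning to the start.

Shape 4 is a cubic bezier drawn with `<path>`. Its stroke #0000ff means engrave at S353, F2601. After flipping Y the toolpath is (67.8092,126.1229) → (76.8788,128.5545) → (76.2750,117.8710) → (70.9275,101.9167) → (65.7660,88.5355) → (65.7203,85.5717).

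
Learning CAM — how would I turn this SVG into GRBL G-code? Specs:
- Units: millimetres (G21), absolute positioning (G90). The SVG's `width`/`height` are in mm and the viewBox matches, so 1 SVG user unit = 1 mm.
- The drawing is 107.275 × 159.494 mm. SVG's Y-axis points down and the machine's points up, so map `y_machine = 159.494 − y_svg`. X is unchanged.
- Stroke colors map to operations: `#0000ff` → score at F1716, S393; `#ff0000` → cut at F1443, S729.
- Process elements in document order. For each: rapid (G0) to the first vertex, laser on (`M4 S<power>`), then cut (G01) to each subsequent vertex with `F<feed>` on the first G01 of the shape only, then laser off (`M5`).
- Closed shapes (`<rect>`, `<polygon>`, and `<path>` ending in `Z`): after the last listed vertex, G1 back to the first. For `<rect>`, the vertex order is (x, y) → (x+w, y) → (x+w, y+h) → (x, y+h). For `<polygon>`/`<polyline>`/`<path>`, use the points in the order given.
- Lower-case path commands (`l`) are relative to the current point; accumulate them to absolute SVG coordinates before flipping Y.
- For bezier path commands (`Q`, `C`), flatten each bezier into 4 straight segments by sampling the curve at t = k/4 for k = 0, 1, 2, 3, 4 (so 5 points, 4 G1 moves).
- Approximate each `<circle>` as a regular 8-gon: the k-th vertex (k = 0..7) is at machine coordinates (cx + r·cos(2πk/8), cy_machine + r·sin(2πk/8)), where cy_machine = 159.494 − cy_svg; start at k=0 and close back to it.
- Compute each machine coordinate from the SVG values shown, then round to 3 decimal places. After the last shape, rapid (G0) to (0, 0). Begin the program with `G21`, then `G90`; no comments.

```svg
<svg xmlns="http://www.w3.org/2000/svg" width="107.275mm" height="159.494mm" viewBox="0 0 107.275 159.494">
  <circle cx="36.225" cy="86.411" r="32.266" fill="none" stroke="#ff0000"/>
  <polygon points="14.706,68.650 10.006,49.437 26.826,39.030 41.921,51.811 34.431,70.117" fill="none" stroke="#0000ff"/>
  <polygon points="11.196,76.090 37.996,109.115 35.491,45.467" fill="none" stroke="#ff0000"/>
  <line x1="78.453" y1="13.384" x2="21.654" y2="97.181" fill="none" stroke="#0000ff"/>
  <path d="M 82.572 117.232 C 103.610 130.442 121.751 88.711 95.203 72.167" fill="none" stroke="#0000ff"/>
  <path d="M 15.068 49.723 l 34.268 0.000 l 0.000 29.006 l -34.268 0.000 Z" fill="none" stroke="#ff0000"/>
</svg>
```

G21
G90
G0 X68.491 Y73.083
M4 S729
G01 X59.041 Y95.899 F1443
G01 X36.225 Y105.349
G01 X13.409 Y95.899
G01 X3.959 Y73.083
G01 X13.409 Y50.267
G01 X36.225 Y40.817
G01 X59.041 Y50.267
G01 X68.491 Y73.083
M5
G0 X14.706 Y90.844
M4 S393
G01 X10.006 Y110.057 F1716
G01 X26.826 Y120.464
G01 X41.921 Y107.683
G01 X34.431 Y89.377
G01 X14.706 Y90.844
M5
G0 X11.196 Y83.404
M4 S729
G01 X37.996 Y50.379 F1443
G01 X35.491 Y114.027
G01 X11.196 Y83.404
M5
G0 X78.453 Y146.110
M4 S393
G01 X21.654 Y62.313 F1716
M5
G0 X82.572 Y42.262
M4 S393
G01 X97.154 Y41.404 F1716
G01 X106.732 Y53.637
G01 X107.388 Y71.448
G01 X95.203 Y87.327
M5
G0 X15.068 Y109.771
M4 S729
G01 X49.336 Y109.771 F1443
G01 X49.336 Y80.765
G01 X15.068 Y80.765
G01 X15.068 Y109.771
M5
G0 X0.000 Y0.000

Since the viewBox matches the mm dimensions, user units are millimetres directly. The only transform is the Y-flip y_m = 159.494 − y_svg.

Shape 1 is a circle drawn with `<circle>`. Its stroke #ff0000 means cut at S729, F1443. After flipping Y the toolpath is (68.491,73.083) → (59.041,95.899) → (36.225,105.349) → (13.409,95.899) → (3.959,73.083) → (13.409,50.267) → (36.225,40.817) → (59.041,50.267) → (68.491,73.083), returning to the start.

Shape 2 is a regular polygon drawn with `<polygon>`. Its stroke #0000ff means score at S393, F1716. After flipping Y the toolpath is (14.706,90.844) → (10.006,110.057) → (26.826,120.464) → (41.921,107.683) → (34.431,89.377) → (14.706,90.844), returning to the start.

Shape 3 is a closed polygon drawn with `<polygon>`. Its stroke #ff0000 means cut at S729, F1443. After flipping Y the toolpath is (11.196,83.404) → (37.996,50.379) → (35.491,114.027) → (11.196,83.404), returning to the start.

Shape 4 is a line segment drawn with `<line>`. Its stroke #0000ff means score at S393, F1716. After flipping Y the toolpath is (78.453,146.110) → (21.654,62.313).

Shape 5 is a cubic bezier drawn with `<path>`. Its stroke #0000ff means score at S393, F1716. After flipping Y the toolpath is (82.572,42.262) → (97.154,41.404) → (106.732,53.637) → (107.388,71.448) → (95.203,87.327).

Shape 6 is a rectangle drawn with `<path>`. Its stroke #ff0000 means cut at S729, F1443. After flipping Y the toolpath is (15.068,109.771) → (49.336,109.771) → (49.336,80.765) → (15.068,80.765) → (15.068,109.771), returning to the start.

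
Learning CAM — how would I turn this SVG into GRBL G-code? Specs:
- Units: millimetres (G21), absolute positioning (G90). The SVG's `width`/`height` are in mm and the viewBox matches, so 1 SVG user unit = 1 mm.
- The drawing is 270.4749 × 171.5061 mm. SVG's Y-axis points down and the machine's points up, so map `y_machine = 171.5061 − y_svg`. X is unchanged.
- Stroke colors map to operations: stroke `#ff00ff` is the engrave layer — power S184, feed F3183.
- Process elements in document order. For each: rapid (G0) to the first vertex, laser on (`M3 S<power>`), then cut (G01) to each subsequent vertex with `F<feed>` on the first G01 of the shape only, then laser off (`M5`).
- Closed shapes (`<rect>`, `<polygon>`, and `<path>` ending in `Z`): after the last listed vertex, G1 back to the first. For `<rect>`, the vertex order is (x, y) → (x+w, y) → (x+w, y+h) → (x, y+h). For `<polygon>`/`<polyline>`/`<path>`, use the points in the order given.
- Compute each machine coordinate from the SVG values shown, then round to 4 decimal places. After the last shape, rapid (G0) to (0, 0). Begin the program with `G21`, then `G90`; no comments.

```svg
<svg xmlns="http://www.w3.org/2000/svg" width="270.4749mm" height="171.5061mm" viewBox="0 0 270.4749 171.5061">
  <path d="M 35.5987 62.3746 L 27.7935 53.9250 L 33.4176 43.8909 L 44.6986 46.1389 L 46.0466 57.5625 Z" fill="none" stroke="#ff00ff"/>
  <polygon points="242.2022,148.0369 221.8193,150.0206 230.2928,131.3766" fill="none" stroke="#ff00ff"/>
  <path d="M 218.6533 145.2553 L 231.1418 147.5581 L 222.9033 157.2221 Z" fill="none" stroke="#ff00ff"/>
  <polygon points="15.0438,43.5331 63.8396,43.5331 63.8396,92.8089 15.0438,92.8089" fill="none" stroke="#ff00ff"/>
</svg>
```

G21
G90
G0 X35.5987 Y109.1315
M3 S184
G01 X27.7935 Y117.5811 F3183
G01 X33.4176 Y127.6152
G01 X44.6986 Y125.3672
G01 X46.0466 Y113.9436
G01 X35.5987 Y109.1315
M5
G0 X242.2022 Y23.4692
M3 S184
G01 X221.8193 Y21.4855 F3183
G01 X230.2928 Y40.1295
G01 X242.2022 Y23.4692
M5
G0 X218.6533 Y26.2508
M3 S184
G01 X231.1418 Y23.9480 F3183
G01 X222.9033 Y14.2840
G01 X218.6533 Y26.2508
M5
G0 X15.0438 Y127.9730
M3 S184
G01 X63.8396 Y127.9730 F3183
G01 X63.8396 Y78.6972
G01 X15.0438 Y78.6972
G01 X15.0438 Y127.9730
M5
G0 X0.0000 Y0.0000

viewBox `0 0 270.4749 171.5061` with mm width/height → 1 unit = 1 mm. Flip: y_m = 171.5061 − y_svg.

**Shape 1** — `<path>` regular polygon, stroke `#ff00ff` → engrave (S184, F3183). Machine vertices: (35.5987,109.1315) → (27.7935,117.5811) → (33.4176,127.6152) → (44.6986,125.3672) → (46.0466,113.9436) → (35.5987,109.1315). Closed: final G1 returns to the first vertex.

**Shape 2** — `<polygon>` regular polygon, stroke `#ff00ff` → engrave (S184, F3183). Machine vertices: (242.2022,23.4692) → (221.8193,21.4855) → (230.2928,40.1295) → (242.2022,23.4692). Closed: final G1 returns to the first vertex.

**Shape 3** — `<path>` regular polygon, stroke `#ff00ff` → engrave (S184, F3183). Machine vertices: (218.6533,26.2508) → (231.1418,23.9480) → (222.9033,14.2840) → (218.6533,26.2508). Closed: final G1 returns to the first vertex.

**Shape 4** — `<polygon>` rectangle, stroke `#ff00ff` → engrave (S184, F3183). Machine vertices: (15.0438,127.9730) → (63.8396,127.9730) → (63.8396,78.6972) → (15.0438,78.6972) → (15.0438,127.9730). Closed: final G1 returns to the first vertex.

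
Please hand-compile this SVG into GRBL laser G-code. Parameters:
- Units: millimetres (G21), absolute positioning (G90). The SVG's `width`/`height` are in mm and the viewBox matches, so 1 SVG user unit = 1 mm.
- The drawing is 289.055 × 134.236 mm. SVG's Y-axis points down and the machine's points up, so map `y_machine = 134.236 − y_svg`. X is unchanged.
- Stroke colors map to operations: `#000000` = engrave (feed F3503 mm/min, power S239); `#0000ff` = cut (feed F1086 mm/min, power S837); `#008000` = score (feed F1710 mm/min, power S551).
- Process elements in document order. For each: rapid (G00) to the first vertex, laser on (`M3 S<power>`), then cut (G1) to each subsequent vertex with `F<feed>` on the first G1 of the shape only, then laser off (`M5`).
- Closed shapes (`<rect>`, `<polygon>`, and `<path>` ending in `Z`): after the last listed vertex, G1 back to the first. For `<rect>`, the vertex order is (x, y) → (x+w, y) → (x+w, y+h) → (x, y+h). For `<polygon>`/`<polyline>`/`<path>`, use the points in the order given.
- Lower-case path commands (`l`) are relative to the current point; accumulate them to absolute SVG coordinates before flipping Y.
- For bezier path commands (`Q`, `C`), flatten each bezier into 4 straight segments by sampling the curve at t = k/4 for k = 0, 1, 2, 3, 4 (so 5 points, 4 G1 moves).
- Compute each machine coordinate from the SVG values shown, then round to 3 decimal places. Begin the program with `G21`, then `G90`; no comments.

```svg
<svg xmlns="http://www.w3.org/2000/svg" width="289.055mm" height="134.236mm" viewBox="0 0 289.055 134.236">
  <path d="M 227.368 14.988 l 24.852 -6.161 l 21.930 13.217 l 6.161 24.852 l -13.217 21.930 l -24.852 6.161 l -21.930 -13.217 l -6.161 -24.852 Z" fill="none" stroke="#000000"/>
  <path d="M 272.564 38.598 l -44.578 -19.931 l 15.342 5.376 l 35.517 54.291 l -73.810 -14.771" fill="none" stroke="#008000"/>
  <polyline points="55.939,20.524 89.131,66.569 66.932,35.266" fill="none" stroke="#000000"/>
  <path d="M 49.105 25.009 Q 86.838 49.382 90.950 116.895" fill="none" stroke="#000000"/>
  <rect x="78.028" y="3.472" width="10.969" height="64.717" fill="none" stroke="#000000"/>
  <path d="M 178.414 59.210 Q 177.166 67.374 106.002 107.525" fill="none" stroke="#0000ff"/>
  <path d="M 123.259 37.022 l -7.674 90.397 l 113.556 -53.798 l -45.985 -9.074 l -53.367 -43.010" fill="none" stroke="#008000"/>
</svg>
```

Since the viewBox matches the mm dimensions, user units are millimetres directly. The only transform is the Y-flip y_m = 134.236 − y_svg.

Shape 1 is a regular polygon drawn with `<path>`. Its stroke #000000 means engrave at S239, F3503. After flipping Y the toolpath is (227.368,119.248) → (252.220,125.409) → (274.150,112.192) → (280.311,87.340) → (267.094,65.410) → (242.242,59.249) → (220.312,72.466) → (214.151,97.318) → (227.368,119.248), returning to the start.

Shape 2 is a open polyline drawn with `<path>`. Its stroke #008000 means score at S551, F1710. After flipping Y the toolpath is (272.564,95.638) → (227.986,115.569) → (243.328,110.193) → (278.845,55.902) → (205.035,70.673).

Shape 3 is a open polyline drawn with `<polyline>`. Its stroke #000000 means engrave at S239, F3503. After flipping Y the toolpath is (55.939,113.712) → (89.131,67.667) → (66.932,98.970).

Shape 4 is a quadratic bezier drawn with `<path>`. Its stroke #000000 means engrave at S239, F3503. After flipping Y the toolpath is (49.105,109.227) → (65.870,94.344) → (78.433,74.069) → (86.793,48.401) → (90.950,17.341).

Shape 5 is a rectangle drawn with `<rect>`. Its stroke #000000 means engrave at S239, F3503. After flipping Y the toolpath is (78.028,130.764) → (88.997,130.764) → (88.997,66.047) → (78.028,66.047) → (78.028,130.764), returning to the start.

Shape 6 is a quadratic bezier drawn with `<path>`. Its stroke #0000ff means cut at S837, F1086. After flipping Y the toolpath is (178.414,75.026) → (173.420,68.945) → (159.687,58.865) → (137.214,44.787) → (106.002,26.711).

Shape 7 is a open polyline drawn with `<path>`. Its stroke #008000 means score at S551, F1710. After flipping Y the toolpath is (123.259,97.214) → (115.585,6.817) → (229.141,60.615) → (183.156,69.689) → (129.789,112.699).

G21
G90
G00 X227.368 Y119.248
M3 S239
G1 X252.220 Y125.409 F3503
G1 X274.150 Y112.192
G1 X280.311 Y87.340
G1 X267.094 Y65.410
G1 X242.242 Y59.249
G1 X220.312 Y72.466
G1 X214.151 Y97.318
G1 X227.368 Y119.248
M5
G00 X272.564 Y95.638
M3 S551
G1 X227.986 Y115.569 F1710
G1 X243.328 Y110.193
G1 X278.845 Y55.902
G1 X205.035 Y70.673
M5
G00 X55.939 Y113.712
M3 S239
G1 X89.131 Y67.667 F3503
G1 X66.932 Y98.970
M5
G00 X49.105 Y109.227
M3 S239
G1 X65.870 Y94.344 F3503
G1 X78.433 Y74.069
G1 X86.793 Y48.401
G1 X90.950 Y17.341
M5
G00 X78.028 Y130.764
M3 S239
G1 X88.997 Y130.764 F3503
G1 X88.997 Y66.047
G1 X78.028 Y66.047
G1 X78.028 Y130.764
M5
G00 X178.414 Y75.026
M3 S837
G1 X173.420 Y68.945 F1086
G1 X159.687 Y58.865
G1 X137.214 Y44.787
G1 X106.002 Y26.711
M5
G00 X123.259 Y97.214
M3 S551
G1 X115.585 Y6.817 F1710
G1 X229.141 Y60.615
G1 X183.156 Y69.689
G1 X129.789 Y112.699
M5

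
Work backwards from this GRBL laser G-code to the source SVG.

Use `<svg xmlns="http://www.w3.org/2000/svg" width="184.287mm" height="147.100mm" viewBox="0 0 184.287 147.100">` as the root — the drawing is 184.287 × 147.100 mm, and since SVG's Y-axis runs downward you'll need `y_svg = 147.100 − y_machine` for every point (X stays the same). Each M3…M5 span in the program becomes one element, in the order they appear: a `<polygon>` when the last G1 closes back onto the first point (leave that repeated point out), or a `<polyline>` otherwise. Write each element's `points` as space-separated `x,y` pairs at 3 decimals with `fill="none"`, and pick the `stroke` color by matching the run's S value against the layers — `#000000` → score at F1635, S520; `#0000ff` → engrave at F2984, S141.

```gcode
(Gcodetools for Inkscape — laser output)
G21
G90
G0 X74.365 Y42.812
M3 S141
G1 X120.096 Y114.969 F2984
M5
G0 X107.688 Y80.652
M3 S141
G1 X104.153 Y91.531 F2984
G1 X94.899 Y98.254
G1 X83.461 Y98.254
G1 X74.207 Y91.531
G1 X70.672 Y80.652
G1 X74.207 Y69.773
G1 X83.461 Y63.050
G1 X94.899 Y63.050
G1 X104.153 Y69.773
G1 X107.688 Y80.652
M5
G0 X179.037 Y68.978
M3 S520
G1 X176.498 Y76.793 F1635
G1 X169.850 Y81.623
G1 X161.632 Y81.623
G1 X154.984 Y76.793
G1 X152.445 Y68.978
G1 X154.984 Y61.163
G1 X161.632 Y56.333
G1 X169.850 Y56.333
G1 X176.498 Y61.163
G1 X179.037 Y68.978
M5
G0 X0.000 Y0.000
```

Each laser-on run becomes one SVG element. Flip Y back into SVG space with y_svg = 147.100 − y_machine.

Run 1: the run's S141 means `#0000ff` (engrave). The run is open, so emit a `<polyline>` with points (Y-flipped): 74.365,104.288 120.096,32.131.

Run 2: the run's S141 means `#0000ff` (engrave). The run returns to its start, so emit a `<polygon>` with points (Y-flipped): 107.688,66.448 104.153,55.569 94.899,48.846 83.461,48.846 74.207,55.569 70.672,66.448 74.207,77.327 83.461,84.050 94.899,84.050 104.153,77.327.

Run 3: the run's S520 means `#000000` (score). The run returns to its start, so emit a `<polygon>` with points (Y-flipped): 179.037,78.122 176.498,70.307 169.850,65.477 161.632,65.477 154.984,70.307 152.445,78.122 154.984,85.937 161.632,90.767 169.850,90.767 176.498,85.937.

<svg xmlns="http://www.w3.org/2000/svg" width="184.287mm" height="147.100mm" viewBox="0 0 184.287 147.100">
  <polyline points="74.365,104.288 120.096,32.131" fill="none" stroke="#0000ff"/>
  <polygon points="107.688,66.448 104.153,55.569 94.899,48.846 83.461,48.846 74.207,55.569 70.672,66.448 74.207,77.327 83.461,84.050 94.899,84.050 104.153,77.327" fill="none" stroke="#0000ff"/>
  <polygon points="179.037,78.122 176.498,70.307 169.850,65.477 161.632,65.477 154.984,70.307 152.445,78.122 154.984,85.937 161.632,90.767 169.850,90.767 176.498,85.937" fill="none" stroke="#000000"/>
</svg>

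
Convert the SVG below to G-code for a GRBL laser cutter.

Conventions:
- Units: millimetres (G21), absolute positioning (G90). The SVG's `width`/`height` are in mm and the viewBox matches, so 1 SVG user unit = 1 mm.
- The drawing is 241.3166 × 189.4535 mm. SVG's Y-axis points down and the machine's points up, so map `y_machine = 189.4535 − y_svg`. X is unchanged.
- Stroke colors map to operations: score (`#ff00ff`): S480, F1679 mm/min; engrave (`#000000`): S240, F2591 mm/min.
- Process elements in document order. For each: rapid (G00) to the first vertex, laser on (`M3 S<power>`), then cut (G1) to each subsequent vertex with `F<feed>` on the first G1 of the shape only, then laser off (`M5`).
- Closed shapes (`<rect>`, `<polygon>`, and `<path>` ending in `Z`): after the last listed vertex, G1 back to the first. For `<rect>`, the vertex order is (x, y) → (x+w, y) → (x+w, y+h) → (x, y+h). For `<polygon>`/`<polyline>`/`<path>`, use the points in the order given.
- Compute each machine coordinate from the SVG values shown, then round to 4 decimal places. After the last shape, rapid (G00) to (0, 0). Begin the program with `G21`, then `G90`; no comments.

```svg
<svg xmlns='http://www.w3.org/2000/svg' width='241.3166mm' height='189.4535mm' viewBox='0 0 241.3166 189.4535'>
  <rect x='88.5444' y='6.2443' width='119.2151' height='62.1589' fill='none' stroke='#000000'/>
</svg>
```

viewBox `0 0 241.3166 189.4535` with mm width/height → 1 unit = 1 mm. Flip: y_m = 189.4535 − y_svg.

**Shape 1** — `<rect>` rectangle, stroke `#000000` → engrave (S240, F2591). Machine vertices: (88.5444,183.2092) → (207.7595,183.2092) → (207.7595,121.0503) → (88.5444,121.0503) → (88.5444,183.2092). Closed: final G1 returns to the first vertex.

G21
G90
G00 X88.5444 Y183.2092
M3 S240
G1 X207.7595 Y183.2092 F2591
G1 X207.7595 Y121.0503
G1 X88.5444 Y121.0503
G1 X88.5444 Y183.2092
M5
G00 X0.0000 Y0.0000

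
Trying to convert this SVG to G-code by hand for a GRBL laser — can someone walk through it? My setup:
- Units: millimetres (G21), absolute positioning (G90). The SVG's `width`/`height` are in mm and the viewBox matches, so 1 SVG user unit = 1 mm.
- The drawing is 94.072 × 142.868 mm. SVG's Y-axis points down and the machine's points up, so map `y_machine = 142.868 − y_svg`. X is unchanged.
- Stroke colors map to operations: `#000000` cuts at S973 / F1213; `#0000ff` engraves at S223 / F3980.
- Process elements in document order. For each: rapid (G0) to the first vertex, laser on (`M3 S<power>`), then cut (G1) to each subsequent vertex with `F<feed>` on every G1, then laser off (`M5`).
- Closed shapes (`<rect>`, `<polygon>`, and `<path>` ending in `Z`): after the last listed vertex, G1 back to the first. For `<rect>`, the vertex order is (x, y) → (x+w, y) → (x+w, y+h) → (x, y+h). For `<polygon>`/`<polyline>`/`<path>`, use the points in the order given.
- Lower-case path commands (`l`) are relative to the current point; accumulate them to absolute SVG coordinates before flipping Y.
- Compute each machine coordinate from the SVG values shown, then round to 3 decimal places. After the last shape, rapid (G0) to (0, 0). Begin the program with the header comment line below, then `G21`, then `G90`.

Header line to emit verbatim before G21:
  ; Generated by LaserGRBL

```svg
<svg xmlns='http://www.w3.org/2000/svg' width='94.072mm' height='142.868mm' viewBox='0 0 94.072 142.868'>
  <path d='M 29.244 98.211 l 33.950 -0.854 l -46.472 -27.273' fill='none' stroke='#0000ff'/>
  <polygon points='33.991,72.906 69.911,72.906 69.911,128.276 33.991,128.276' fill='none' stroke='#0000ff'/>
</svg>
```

; Generated by LaserGRBL
G21
G90
G0 X29.244 Y44.657
M3 S223
G1 X63.194 Y45.511 F3980
G1 X16.722 Y72.784 F3980
M5
G0 X33.991 Y69.962
M3 S223
G1 X69.911 Y69.962 F3980
G1 X69.911 Y14.592 F3980
G1 X33.991 Y14.592 F3980
G1 X33.991 Y69.962 F3980
M5
G0 X0.000 Y0.000

1 u = 1 mm; y_m = 142.868 − y.

[1] `<path>` open polyline, #0000ff→engrave S223 F3980: (29.244,44.657) → (63.194,45.511) → (16.722,72.784)

[2] `<polygon>` rectangle, #0000ff→engrave S223 F3980: (33.991,69.962) → (69.911,69.962) → (69.911,14.592) → (33.991,14.592) → (33.991,69.962) (closed)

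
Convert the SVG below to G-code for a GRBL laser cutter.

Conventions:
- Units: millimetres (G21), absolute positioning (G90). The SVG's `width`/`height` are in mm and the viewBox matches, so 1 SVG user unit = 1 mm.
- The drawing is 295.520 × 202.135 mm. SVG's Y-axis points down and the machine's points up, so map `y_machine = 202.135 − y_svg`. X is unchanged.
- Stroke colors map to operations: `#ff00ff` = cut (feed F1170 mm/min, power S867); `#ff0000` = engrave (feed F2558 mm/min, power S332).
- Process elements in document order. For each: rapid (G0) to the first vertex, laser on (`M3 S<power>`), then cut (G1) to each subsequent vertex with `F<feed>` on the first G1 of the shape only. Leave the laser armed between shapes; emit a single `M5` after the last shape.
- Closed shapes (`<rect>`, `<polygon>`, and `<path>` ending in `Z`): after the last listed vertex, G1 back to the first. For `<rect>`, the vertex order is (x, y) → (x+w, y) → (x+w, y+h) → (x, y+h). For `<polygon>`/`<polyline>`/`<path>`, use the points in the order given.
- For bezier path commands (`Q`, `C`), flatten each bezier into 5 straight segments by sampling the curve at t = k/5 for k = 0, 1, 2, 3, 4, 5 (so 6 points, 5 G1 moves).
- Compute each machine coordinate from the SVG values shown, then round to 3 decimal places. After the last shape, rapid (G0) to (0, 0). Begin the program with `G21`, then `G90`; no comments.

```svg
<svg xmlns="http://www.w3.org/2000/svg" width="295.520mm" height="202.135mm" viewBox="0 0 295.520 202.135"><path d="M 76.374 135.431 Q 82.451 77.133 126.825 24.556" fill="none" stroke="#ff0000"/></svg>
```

viewBox `0 0 295.520 202.135` with mm width/height → 1 unit = 1 mm. Flip: y_m = 202.135 − y_svg.

**Shape 1** — `<path>` quadratic bezier, stroke `#ff0000` → engrave (S332, F2558). Control points (SVG): P0=(76.374,135.431), P1=(82.451,77.133), P2=(126.825,24.556); sampled at t=k/5. Machine vertices: (76.374,66.704) → (80.337,89.794) → (87.363,112.427) → (97.453,134.602) → (110.607,156.319) → (126.825,177.579). Open path.

G21
G90
G0 X76.374 Y66.704
M3 S332
G1 X80.337 Y89.794 F2558
G1 X87.363 Y112.427
G1 X97.453 Y134.602
G1 X110.607 Y156.319
G1 X126.825 Y177.579
M5
G0 X0.000 Y0.000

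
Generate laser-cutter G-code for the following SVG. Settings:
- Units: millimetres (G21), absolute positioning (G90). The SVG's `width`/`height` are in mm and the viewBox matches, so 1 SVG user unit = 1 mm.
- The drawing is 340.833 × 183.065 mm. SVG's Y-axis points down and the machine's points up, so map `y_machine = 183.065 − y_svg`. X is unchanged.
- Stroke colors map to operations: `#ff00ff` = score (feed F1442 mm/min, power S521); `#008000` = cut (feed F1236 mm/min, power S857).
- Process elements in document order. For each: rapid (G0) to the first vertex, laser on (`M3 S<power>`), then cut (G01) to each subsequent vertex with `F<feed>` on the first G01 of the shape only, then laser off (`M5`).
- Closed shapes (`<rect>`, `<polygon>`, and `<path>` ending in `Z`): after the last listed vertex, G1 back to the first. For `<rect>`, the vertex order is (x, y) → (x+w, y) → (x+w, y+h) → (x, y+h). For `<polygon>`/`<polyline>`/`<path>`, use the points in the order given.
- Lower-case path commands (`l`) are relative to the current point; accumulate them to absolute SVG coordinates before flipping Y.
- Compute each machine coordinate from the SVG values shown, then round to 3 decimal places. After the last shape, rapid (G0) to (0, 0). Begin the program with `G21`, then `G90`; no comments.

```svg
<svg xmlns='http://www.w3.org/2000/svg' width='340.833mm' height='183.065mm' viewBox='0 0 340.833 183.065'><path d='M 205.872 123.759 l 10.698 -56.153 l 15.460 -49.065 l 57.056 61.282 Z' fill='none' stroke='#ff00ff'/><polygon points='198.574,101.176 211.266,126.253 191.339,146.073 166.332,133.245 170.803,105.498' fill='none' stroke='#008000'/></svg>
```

G21
G90
G0 X205.872 Y59.306
M3 S521
G01 X216.570 Y115.459 F1442
G01 X232.030 Y164.524
G01 X289.086 Y103.242
G01 X205.872 Y59.306
M5
G0 X198.574 Y81.889
M3 S857
G01 X211.266 Y56.812 F1236
G01 X191.339 Y36.992
G01 X166.332 Y49.820
G01 X170.803 Y77.567
G01 X198.574 Y81.889
M5
G0 X0.000 Y0.000

viewBox `0 0 340.833 183.065` with mm width/height → 1 unit = 1 mm. Flip: y_m = 183.065 − y_svg.

**Shape 1** — `<path>` closed polygon, stroke `#ff00ff` → score (S521, F1442). Machine vertices: (205.872,59.306) → (216.570,115.459) → (232.030,164.524) → (289.086,103.242) → (205.872,59.306). Closed: final G1 returns to the first vertex.

**Shape 2** — `<polygon>` regular polygon, stroke `#008000` → cut (S857, F1236). Machine vertices: (198.574,81.889) → (211.266,56.812) → (191.339,36.992) → (166.332,49.820) → (170.803,77.567) → (198.574,81.889). Closed: final G1 returns to the first vertex.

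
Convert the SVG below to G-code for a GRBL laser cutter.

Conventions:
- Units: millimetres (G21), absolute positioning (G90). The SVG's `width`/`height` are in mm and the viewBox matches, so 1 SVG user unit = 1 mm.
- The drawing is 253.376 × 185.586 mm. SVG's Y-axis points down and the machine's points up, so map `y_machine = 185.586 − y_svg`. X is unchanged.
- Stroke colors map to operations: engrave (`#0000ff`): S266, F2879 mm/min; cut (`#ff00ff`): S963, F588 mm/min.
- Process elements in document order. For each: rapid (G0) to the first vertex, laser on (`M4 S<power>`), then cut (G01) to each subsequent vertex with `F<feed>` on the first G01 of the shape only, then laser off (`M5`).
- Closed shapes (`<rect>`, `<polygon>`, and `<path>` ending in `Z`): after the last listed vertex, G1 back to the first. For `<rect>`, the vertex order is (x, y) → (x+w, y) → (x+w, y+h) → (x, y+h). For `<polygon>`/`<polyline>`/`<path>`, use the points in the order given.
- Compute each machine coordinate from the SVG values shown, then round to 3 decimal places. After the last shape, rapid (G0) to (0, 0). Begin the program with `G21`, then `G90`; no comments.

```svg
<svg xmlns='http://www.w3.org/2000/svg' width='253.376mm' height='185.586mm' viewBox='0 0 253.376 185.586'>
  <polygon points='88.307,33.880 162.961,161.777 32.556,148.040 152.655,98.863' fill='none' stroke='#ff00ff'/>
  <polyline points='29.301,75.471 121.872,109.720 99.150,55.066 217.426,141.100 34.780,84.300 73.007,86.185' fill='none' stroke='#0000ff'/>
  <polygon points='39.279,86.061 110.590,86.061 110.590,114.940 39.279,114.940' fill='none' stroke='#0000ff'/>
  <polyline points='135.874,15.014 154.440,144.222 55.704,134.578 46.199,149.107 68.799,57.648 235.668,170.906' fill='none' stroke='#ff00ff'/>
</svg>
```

G21
G90
G0 X88.307 Y151.706
M4 S963
G01 X162.961 Y23.809 F588
G01 X32.556 Y37.546
G01 X152.655 Y86.723
G01 X88.307 Y151.706
M5
G0 X29.301 Y110.115
M4 S266
G01 X121.872 Y75.866 F2879
G01 X99.150 Y130.520
G01 X217.426 Y44.486
G01 X34.780 Y101.286
G01 X73.007 Y99.401
M5
G0 X39.279 Y99.525
M4 S266
G01 X110.590 Y99.525 F2879
G01 X110.590 Y70.646
G01 X39.279 Y70.646
G01 X39.279 Y99.525
M5
G0 X135.874 Y170.572
M4 S963
G01 X154.440 Y41.364 F588
G01 X55.704 Y51.008
G01 X46.199 Y36.479
G01 X68.799 Y127.938
G01 X235.668 Y14.680
M5
G0 X0.000 Y0.000

viewBox `0 0 253.376 185.586` with mm width/height → 1 unit = 1 mm. Flip: y_m = 185.586 − y_svg.

**Shape 1** — `<polygon>` closed polygon, stroke `#ff00ff` → cut (S963, F588). Machine vertices: (88.307,151.706) → (162.961,23.809) → (32.556,37.546) → (152.655,86.723) → (88.307,151.706). Closed: final G1 returns to the first vertex.

**Shape 2** — `<polyline>` open polyline, stroke `#0000ff` → engrave (S266, F2879). Machine vertices: (29.301,110.115) → (121.872,75.866) → (99.150,130.520) → (217.426,44.486) → (34.780,101.286) → (73.007,99.401). Open path.

**Shape 3** — `<polygon>` rectangle, stroke `#0000ff` → engrave (S266, F2879). Machine vertices: (39.279,99.525) → (110.590,99.525) → (110.590,70.646) → (39.279,70.646) → (39.279,99.525). Closed: final G1 returns to the first vertex.

**Shape 4** — `<polyline>` open polyline, stroke `#ff00ff` → cut (S963, F588). Machine vertices: (135.874,170.572) → (154.440,41.364) → (55.704,51.008) → (46.199,36.479) → (68.799,127.938) → (235.668,14.680). Open path.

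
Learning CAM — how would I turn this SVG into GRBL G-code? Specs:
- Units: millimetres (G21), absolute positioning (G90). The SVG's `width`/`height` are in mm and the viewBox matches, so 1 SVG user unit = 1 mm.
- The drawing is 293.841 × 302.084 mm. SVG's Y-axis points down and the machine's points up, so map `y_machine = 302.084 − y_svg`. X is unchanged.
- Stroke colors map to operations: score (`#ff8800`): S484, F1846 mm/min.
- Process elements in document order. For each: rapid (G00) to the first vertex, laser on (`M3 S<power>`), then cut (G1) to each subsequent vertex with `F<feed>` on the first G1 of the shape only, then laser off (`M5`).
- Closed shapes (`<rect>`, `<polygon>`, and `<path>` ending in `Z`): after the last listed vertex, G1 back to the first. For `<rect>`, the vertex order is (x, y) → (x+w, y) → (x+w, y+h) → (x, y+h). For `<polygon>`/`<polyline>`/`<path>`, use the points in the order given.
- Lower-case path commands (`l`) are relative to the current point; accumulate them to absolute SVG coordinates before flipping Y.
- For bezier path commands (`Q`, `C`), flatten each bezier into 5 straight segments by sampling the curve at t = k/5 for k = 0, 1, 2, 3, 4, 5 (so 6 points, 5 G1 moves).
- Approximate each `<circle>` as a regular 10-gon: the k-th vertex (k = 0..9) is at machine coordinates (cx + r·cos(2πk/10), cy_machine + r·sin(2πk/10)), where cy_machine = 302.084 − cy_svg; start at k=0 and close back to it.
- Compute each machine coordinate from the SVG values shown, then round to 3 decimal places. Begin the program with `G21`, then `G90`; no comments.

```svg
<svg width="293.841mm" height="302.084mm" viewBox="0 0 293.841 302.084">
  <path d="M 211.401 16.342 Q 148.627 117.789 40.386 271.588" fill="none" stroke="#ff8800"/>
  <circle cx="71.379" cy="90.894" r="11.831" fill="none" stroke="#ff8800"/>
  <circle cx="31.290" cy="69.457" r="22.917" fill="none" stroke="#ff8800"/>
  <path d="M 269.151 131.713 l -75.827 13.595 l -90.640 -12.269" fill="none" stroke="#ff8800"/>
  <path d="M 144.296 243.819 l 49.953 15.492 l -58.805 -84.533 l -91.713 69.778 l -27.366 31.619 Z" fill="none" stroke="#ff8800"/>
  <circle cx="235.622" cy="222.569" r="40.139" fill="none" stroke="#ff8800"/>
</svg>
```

G21
G90
G00 X211.401 Y285.742
M3 S484
G1 X184.473 Y243.069 F1846
G1 X153.907 Y196.208
G1 X119.704 Y145.159
G1 X81.864 Y89.922
G1 X40.386 Y30.496
M5
G00 X83.210 Y211.190
M3 S484
G1 X80.950 Y218.144 F1846
G1 X75.035 Y222.442
G1 X67.723 Y222.442
G1 X61.808 Y218.144
G1 X59.548 Y211.190
G1 X61.808 Y204.236
G1 X67.723 Y199.938
G1 X75.035 Y199.938
G1 X80.950 Y204.236
G1 X83.210 Y211.190
M5
G00 X54.207 Y232.627
M3 S484
G1 X49.830 Y246.097 F1846
G1 X38.372 Y254.422
G1 X24.208 Y254.422
G1 X12.750 Y246.097
G1 X8.373 Y232.627
G1 X12.750 Y219.157
G1 X24.208 Y210.832
G1 X38.372 Y210.832
G1 X49.830 Y219.157
G1 X54.207 Y232.627
M5
G00 X269.151 Y170.371
M3 S484
G1 X193.324 Y156.776 F1846
G1 X102.684 Y169.045
M5
G00 X144.296 Y58.265
M3 S484
G1 X194.249 Y42.773 F1846
G1 X135.444 Y127.306
G1 X43.731 Y57.528
G1 X16.365 Y25.909
G1 X144.296 Y58.265
M5
G00 X275.761 Y79.515
M3 S484
G1 X268.095 Y103.108 F1846
G1 X248.026 Y117.689
G1 X223.218 Y117.689
G1 X203.149 Y103.108
G1 X195.483 Y79.515
G1 X203.149 Y55.922
G1 X223.218 Y41.341
G1 X248.026 Y41.341
G1 X268.095 Y55.922
G1 X275.761 Y79.515
M5

viewBox `0 0 293.841 302.084` with mm width/height → 1 unit = 1 mm. Flip: y_m = 302.084 − y_svg.

**Shape 1** — `<path>` quadratic bezier, stroke `#ff8800` → score (S484, F1846). Control points (SVG): P0=(211.401,16.342), P1=(148.627,117.789), P2=(40.386,271.588); sampled at t=k/5. Machine vertices: (211.401,285.742) → (184.473,243.069) → (153.907,196.208) → (119.704,145.159) → (81.864,89.922) → (40.386,30.496). Open path.

**Shape 2** — `<circle>` circle, stroke `#ff8800` → score (S484, F1846). Machine vertices: (83.210,211.190) → (80.950,218.144) → (75.035,222.442) → (67.723,222.442) → (61.808,218.144) → (59.548,211.190) → (61.808,204.236) → (67.723,199.938) → (75.035,199.938) → (80.950,204.236) → (83.210,211.190). Closed: final G1 returns to the first vertex.

**Shape 3** — `<circle>` circle, stroke `#ff8800` → score (S484, F1846). Machine vertices: (54.207,232.627) → (49.830,246.097) → (38.372,254.422) → (24.208,254.422) → (12.750,246.097) → (8.373,232.627) → (12.750,219.157) → (24.208,210.832) → (38.372,210.832) → (49.830,219.157) → (54.207,232.627). Closed: final G1 returns to the first vertex.

**Shape 4** — `<path>` open polyline, stroke `#ff8800` → score (S484, F1846). Machine vertices: (269.151,170.371) → (193.324,156.776) → (102.684,169.045). Open path.

**Shape 5** — `<path>` closed polygon, stroke `#ff8800` → score (S484, F1846). Machine vertices: (144.296,58.265) → (194.249,42.773) → (135.444,127.306) → (43.731,57.528) → (16.365,25.909) → (144.296,58.265). Closed: final G1 returns to the first vertex.

**Shape 6** — `<circle>` circle, stroke `#ff8800` → score (S484, F1846). Machine vertices: (275.761,79.515) → (268.095,103.108) → (248.026,117.689) → (223.218,117.689) → (203.149,103.108) → (195.483,79.515) → (203.149,55.922) → (223.218,41.341) → (248.026,41.341) → (268.095,55.922) → (275.761,79.515). Closed: final G1 returns to the first vertex.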